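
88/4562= 44/2281 = 0.02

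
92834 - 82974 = 9860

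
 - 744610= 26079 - 770689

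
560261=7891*71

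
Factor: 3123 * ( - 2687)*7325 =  - 3^2 *5^2 * 293^1 * 347^1*2687^1 = - 61467744825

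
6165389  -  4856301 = 1309088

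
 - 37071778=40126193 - 77197971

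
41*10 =410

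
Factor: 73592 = 2^3*9199^1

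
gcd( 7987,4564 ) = 1141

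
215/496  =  215/496 = 0.43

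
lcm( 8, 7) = 56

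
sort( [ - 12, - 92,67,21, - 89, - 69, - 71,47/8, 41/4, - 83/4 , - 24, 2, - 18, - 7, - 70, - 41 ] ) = [ - 92, - 89, - 71, - 70, - 69, -41, - 24, - 83/4, - 18,- 12,  -  7, 2,47/8,41/4, 21, 67 ] 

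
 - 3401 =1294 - 4695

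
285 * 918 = 261630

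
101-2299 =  - 2198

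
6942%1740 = 1722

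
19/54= 19/54=0.35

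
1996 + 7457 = 9453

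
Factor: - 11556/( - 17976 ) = 9/14 = 2^( - 1)*3^2*7^ ( - 1)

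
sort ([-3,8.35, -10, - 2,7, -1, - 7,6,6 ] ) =[- 10, - 7 , - 3 ,- 2, - 1,6,6,7,8.35 ] 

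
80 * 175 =14000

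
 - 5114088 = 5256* (-973)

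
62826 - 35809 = 27017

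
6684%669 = 663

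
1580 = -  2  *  ( - 790 ) 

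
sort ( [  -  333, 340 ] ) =[-333,340 ] 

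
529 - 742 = -213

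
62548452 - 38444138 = 24104314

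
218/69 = 3+11/69 = 3.16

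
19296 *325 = 6271200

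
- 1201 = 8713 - 9914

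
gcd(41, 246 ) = 41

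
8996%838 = 616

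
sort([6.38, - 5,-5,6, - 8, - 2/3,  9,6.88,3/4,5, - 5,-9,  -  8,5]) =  [ - 9, - 8,-8, - 5,-5,-5,-2/3, 3/4, 5,5,6,6.38,6.88,  9]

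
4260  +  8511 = 12771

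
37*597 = 22089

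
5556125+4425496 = 9981621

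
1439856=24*59994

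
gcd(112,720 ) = 16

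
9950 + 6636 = 16586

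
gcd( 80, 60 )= 20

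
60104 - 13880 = 46224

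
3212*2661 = 8547132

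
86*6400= 550400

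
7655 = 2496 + 5159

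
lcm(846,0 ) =0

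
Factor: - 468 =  - 2^2*3^2*13^1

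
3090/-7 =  - 442 + 4/7 = -441.43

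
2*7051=14102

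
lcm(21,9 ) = 63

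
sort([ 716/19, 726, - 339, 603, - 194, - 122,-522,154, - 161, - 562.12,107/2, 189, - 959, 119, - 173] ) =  [ - 959, - 562.12 ,-522, - 339, - 194, - 173, - 161, - 122,716/19,  107/2,119,154, 189, 603 , 726 ]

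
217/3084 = 217/3084 = 0.07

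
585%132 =57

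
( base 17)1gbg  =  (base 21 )111h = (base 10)9740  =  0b10011000001100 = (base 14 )379A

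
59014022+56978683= 115992705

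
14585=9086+5499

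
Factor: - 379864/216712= - 263^( - 1) *461^1 = - 461/263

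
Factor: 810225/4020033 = 3^1*5^2*13^1*277^1*1340011^ ( - 1) = 270075/1340011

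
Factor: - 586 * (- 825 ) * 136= 65749200   =  2^4*3^1*5^2*11^1*17^1*293^1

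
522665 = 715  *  731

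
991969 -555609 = 436360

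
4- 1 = 3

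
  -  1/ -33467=1/33467=   0.00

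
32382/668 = 16191/334 = 48.48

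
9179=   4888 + 4291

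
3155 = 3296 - 141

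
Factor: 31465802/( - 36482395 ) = - 2^1*5^( - 1)*2243^( - 1)*3253^( - 1 )*15732901^1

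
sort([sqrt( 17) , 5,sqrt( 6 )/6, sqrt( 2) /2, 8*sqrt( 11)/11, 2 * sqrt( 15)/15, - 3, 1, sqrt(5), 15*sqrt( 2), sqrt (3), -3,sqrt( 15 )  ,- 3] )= [-3,  -  3, - 3, sqrt( 6 ) /6, 2*sqrt( 15)/15,sqrt(2) /2,1, sqrt( 3),  sqrt( 5), 8 * sqrt(11 ) /11, sqrt ( 15 ), sqrt ( 17),5, 15*sqrt(2) ]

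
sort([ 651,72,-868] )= [- 868, 72,651 ] 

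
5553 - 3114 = 2439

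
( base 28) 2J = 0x4B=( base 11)69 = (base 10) 75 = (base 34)27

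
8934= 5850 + 3084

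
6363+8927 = 15290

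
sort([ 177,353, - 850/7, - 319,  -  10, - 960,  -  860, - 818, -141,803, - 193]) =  [  -  960, - 860, - 818, - 319, - 193, - 141, -850/7, - 10,177,353 , 803]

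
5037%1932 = 1173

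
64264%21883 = 20498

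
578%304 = 274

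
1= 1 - 0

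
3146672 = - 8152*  (-386)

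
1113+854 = 1967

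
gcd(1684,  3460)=4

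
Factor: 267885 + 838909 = 1106794 = 2^1*13^1*42569^1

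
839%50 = 39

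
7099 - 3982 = 3117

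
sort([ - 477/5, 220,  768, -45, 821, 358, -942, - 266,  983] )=[  -  942, - 266, - 477/5, - 45, 220,  358, 768, 821, 983]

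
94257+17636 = 111893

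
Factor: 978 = 2^1*3^1*163^1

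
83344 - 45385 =37959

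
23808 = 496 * 48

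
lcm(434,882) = 27342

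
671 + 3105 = 3776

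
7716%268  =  212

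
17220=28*615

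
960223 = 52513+907710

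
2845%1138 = 569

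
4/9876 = 1/2469 = 0.00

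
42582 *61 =2597502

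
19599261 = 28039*699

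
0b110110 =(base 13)42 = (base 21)2c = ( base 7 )105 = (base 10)54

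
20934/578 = 10467/289 = 36.22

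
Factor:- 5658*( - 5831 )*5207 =171788292186 = 2^1 * 3^1*7^3*17^1*23^1 * 41^2*127^1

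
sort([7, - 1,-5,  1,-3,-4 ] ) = [-5,-4 ,-3, - 1, 1,7]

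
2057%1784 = 273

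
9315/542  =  9315/542 = 17.19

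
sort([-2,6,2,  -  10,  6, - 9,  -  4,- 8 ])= [ -10, - 9,  -  8,  -  4,- 2,2 , 6,6 ]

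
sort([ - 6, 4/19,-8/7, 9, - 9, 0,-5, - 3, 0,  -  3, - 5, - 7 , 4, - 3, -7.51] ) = [  -  9, - 7.51,-7,- 6, -5,  -  5, - 3, - 3, - 3, - 8/7, 0, 0, 4/19,4,9 ] 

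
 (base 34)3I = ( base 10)120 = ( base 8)170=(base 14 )88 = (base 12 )a0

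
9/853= 9/853 = 0.01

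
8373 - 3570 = 4803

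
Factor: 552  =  2^3*3^1*23^1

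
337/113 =337/113 = 2.98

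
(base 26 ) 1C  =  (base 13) 2c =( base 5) 123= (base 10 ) 38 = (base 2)100110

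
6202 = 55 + 6147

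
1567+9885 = 11452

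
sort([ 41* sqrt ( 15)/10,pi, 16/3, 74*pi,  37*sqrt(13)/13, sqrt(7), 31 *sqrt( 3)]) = [ sqrt( 7),pi,16/3,37*sqrt (13)/13,41* sqrt( 15 ) /10, 31  *  sqrt( 3 ), 74*pi] 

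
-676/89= -8+36/89 = -7.60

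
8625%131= 110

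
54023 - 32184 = 21839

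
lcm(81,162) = 162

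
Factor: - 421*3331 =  - 1402351 = - 421^1* 3331^1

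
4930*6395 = 31527350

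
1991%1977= 14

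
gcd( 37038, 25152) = 6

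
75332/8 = 18833/2 = 9416.50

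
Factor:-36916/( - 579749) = 44/691 = 2^2*11^1*691^( - 1 ) 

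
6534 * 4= 26136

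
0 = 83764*0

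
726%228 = 42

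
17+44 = 61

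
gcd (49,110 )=1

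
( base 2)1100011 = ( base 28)3F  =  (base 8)143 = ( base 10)99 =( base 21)4F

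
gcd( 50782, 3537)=1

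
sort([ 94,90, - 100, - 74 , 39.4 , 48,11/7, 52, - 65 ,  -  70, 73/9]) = [ - 100, - 74 , - 70,  -  65,  11/7 , 73/9, 39.4,48,52,90 , 94]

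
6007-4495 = 1512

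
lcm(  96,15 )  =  480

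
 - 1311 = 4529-5840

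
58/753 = 58/753  =  0.08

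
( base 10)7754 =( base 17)19E2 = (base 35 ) 6bj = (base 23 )ef3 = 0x1E4A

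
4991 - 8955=-3964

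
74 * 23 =1702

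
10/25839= 10/25839 = 0.00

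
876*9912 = 8682912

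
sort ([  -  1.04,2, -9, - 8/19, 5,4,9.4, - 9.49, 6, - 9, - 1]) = [ - 9.49, - 9, - 9, - 1.04, - 1,-8/19, 2, 4, 5, 6, 9.4] 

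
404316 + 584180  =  988496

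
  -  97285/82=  - 1187+49/82 = - 1186.40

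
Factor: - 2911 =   -  41^1*71^1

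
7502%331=220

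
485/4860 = 97/972 =0.10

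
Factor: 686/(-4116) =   -  2^( - 1)*3^( - 1 ) = -  1/6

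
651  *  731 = 475881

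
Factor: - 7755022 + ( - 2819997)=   - 7^1*13^1*79^1*1471^1 = -  10575019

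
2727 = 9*303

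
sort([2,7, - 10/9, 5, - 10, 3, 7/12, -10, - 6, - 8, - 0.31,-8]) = [ -10,-10, - 8, - 8 , - 6, - 10/9,  -  0.31, 7/12,2, 3, 5,7 ]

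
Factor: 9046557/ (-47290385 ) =  -  3^2*5^( - 1) * 13^1*167^1*463^1*9458077^(  -  1 ) 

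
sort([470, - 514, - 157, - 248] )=[ - 514, - 248, - 157, 470 ]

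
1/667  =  1/667 = 0.00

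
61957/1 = 61957  =  61957.00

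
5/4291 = 5/4291= 0.00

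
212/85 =212/85 = 2.49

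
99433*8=795464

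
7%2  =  1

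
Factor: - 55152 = -2^4*3^2*383^1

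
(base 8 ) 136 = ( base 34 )2Q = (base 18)54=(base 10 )94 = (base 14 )6a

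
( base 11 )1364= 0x6e4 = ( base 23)37G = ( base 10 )1764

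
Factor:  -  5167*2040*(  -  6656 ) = 2^12*3^1*5^1*  13^1*17^1*5167^1 = 70158766080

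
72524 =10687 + 61837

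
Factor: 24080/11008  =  2^( - 4 )*5^1 *7^1= 35/16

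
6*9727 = 58362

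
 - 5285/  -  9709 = 755/1387 =0.54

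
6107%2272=1563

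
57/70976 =57/70976=0.00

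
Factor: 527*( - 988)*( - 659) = 343125484= 2^2 *13^1*17^1*19^1*31^1*659^1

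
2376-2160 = 216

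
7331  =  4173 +3158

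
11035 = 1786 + 9249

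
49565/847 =49565/847 = 58.52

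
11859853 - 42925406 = -31065553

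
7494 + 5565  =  13059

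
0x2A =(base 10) 42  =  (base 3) 1120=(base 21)20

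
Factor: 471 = 3^1*157^1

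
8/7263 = 8/7263  =  0.00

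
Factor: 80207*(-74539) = -131^1*569^1 * 80207^1 = - 5978549573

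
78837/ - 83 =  - 78837/83  =  - 949.84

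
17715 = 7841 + 9874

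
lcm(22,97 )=2134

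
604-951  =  -347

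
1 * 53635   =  53635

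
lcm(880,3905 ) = 62480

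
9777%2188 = 1025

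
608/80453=608/80453 = 0.01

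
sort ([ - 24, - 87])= [ - 87,  -  24]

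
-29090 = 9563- 38653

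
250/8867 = 250/8867 =0.03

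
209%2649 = 209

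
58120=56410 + 1710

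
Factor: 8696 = 2^3  *1087^1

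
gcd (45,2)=1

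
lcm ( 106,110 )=5830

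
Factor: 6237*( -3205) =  - 19989585 = - 3^4*5^1* 7^1 *11^1 * 641^1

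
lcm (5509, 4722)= 33054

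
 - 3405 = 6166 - 9571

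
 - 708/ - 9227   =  708/9227=0.08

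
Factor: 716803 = 41^1*17483^1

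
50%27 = 23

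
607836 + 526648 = 1134484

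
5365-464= 4901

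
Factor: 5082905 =5^1  *1016581^1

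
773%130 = 123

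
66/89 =66/89 = 0.74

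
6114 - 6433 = -319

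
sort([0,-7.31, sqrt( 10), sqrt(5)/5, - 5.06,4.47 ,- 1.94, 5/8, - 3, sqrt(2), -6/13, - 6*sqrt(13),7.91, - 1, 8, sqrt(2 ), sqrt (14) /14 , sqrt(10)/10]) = [-6*sqrt( 13),  -  7.31 , - 5.06, - 3, -1.94, - 1, - 6/13, 0 , sqrt(14) /14,sqrt( 10)/10,  sqrt ( 5)/5, 5/8,  sqrt(2 ), sqrt( 2), sqrt(10), 4.47, 7.91 , 8]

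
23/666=23/666 = 0.03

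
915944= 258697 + 657247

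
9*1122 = 10098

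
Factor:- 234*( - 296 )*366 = 25350624 = 2^5*3^3 * 13^1*37^1 * 61^1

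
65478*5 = 327390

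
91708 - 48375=43333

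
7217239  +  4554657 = 11771896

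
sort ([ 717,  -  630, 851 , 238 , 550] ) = [ - 630 , 238,550,717, 851]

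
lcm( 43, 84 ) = 3612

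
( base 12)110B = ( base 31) 1TN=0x75b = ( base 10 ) 1883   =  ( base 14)987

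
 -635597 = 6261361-6896958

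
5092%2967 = 2125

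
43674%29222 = 14452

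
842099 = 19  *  44321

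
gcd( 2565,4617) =513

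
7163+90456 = 97619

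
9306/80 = 4653/40= 116.33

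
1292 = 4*323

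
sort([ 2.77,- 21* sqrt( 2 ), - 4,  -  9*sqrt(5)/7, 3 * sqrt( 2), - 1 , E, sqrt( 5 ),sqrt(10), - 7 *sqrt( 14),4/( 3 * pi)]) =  [ - 21*sqrt( 2) ,  -  7*sqrt(14 ) , - 4 ,  -  9*sqrt( 5) /7, - 1,4/( 3*pi),sqrt(5 ) , E, 2.77,  sqrt( 10) , 3 * sqrt( 2 )]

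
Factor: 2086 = 2^1 * 7^1*149^1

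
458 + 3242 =3700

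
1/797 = 1/797 = 0.00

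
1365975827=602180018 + 763795809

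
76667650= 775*98926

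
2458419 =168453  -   - 2289966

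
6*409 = 2454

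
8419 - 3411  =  5008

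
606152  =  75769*8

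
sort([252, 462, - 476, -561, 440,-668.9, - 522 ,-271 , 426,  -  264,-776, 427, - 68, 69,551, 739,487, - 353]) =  [ - 776,-668.9, - 561,-522, - 476,- 353, - 271, - 264, - 68,69, 252,  426,  427, 440,462 , 487, 551, 739]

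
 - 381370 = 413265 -794635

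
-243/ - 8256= 81/2752 = 0.03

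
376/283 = 1 + 93/283  =  1.33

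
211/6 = 211/6 = 35.17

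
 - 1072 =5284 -6356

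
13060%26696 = 13060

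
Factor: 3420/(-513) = - 2^2 *3^( - 1 )  *  5^1= - 20/3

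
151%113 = 38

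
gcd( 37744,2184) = 56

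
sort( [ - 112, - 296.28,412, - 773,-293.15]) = [-773, - 296.28,  -  293.15  ,-112,412]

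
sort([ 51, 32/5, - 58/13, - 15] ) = [ - 15, - 58/13, 32/5, 51 ]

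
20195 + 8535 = 28730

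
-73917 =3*( - 24639)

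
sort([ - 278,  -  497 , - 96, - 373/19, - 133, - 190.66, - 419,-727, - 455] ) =[ - 727, - 497, - 455, - 419 , - 278, - 190.66, - 133, - 96 , - 373/19 ]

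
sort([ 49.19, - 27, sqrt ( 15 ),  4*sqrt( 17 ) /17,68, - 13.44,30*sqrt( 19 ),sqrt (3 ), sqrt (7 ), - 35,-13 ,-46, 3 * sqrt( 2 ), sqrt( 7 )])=[-46,-35 , - 27 ,-13.44 ,-13,  4 * sqrt( 17 ) /17 , sqrt( 3 ),  sqrt(7 ),sqrt(7 ) , sqrt(15),3*sqrt( 2),  49.19, 68, 30*sqrt( 19) ] 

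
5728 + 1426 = 7154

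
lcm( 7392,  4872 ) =214368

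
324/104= 81/26 = 3.12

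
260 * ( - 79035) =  - 20549100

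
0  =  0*54992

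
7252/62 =116 + 30/31 = 116.97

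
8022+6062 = 14084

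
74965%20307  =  14044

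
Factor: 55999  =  29^1*1931^1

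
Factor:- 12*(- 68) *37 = 2^4 * 3^1*17^1*37^1 = 30192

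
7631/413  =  7631/413= 18.48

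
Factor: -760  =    -  2^3*5^1*19^1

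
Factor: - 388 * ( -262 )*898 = 91287088 = 2^4*97^1*131^1 * 449^1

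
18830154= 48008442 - 29178288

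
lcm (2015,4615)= 143065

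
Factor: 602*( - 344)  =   - 2^4 * 7^1*43^2 =- 207088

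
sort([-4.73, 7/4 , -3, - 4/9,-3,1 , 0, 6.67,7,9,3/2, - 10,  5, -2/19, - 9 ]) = [ - 10,- 9, - 4.73, - 3,  -  3, - 4/9,- 2/19, 0, 1,3/2, 7/4,5,6.67,7,9]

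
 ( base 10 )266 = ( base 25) ag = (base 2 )100001010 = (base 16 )10A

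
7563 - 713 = 6850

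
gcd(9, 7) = 1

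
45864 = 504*91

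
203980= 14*14570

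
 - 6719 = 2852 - 9571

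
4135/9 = 459 + 4/9 = 459.44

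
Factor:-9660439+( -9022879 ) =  - 18683318 = -2^1 * 9341659^1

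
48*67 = 3216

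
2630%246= 170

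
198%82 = 34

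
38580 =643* 60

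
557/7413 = 557/7413  =  0.08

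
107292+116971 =224263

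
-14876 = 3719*(  -  4) 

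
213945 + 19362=233307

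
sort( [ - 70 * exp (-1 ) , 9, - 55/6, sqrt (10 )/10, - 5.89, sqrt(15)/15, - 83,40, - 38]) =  [-83 , - 38, - 70 *exp( - 1 ), - 55/6, - 5.89,  sqrt( 15) /15,sqrt(10) /10,  9,40 ]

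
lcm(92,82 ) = 3772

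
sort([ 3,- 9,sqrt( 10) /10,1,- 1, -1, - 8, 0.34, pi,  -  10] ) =[ - 10,- 9, - 8, - 1, - 1,sqrt(10)/10, 0.34, 1,3, pi] 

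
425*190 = 80750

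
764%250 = 14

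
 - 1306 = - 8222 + 6916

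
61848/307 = 201 + 141/307 = 201.46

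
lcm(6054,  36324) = 36324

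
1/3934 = 1/3934 = 0.00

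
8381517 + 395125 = 8776642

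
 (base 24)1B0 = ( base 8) 1510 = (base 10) 840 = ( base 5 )11330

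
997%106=43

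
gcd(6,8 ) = 2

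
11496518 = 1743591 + 9752927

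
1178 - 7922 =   -  6744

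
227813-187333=40480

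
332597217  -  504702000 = -172104783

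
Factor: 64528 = 2^4*37^1*109^1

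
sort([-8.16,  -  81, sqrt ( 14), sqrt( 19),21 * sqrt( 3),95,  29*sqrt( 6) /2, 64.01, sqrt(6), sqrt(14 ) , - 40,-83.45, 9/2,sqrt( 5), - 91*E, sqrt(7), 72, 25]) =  [ - 91*E , - 83.45, - 81, - 40, - 8.16, sqrt(5)  ,  sqrt(6),sqrt(7), sqrt (14 ) , sqrt(14),sqrt(19) , 9/2, 25,  29*sqrt( 6 ) /2 , 21*sqrt(3 ), 64.01, 72, 95]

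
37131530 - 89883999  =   - 52752469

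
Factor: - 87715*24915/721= - 2185419225/721 = -3^1*5^2*7^( - 1)*11^1*53^1*103^ ( - 1)*151^1*331^1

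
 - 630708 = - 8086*78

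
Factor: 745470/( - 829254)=  -  124245/138209 = -3^2 * 5^1*  11^1*251^1*138209^( - 1)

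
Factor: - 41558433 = -3^1 * 7^1*1381^1 *1433^1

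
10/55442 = 5/27721 = 0.00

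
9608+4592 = 14200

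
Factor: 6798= 2^1*3^1* 11^1*103^1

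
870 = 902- 32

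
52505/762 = 68  +  689/762  =  68.90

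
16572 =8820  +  7752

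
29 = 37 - 8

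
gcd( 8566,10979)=1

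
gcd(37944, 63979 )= 1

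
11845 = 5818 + 6027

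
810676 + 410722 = 1221398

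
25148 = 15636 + 9512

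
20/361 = 20/361 = 0.06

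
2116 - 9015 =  - 6899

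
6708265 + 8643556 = 15351821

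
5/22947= 5/22947 = 0.00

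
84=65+19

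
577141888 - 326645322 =250496566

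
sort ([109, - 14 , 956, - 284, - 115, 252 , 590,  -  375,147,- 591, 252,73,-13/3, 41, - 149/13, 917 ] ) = [ - 591, - 375, - 284,-115, - 14, - 149/13 , - 13/3, 41, 73, 109,147,252, 252, 590, 917,  956] 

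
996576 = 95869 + 900707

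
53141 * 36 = 1913076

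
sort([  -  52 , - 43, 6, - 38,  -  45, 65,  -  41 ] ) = [  -  52, - 45, - 43, - 41,  -  38,6,65]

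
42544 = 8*5318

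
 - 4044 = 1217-5261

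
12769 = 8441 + 4328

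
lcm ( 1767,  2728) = 155496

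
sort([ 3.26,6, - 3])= [ - 3, 3.26, 6] 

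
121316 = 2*60658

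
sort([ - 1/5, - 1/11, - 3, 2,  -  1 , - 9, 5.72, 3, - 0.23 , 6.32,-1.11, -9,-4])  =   [ - 9,-9,-4, - 3 ,-1.11,- 1, - 0.23, - 1/5, - 1/11, 2,  3,5.72, 6.32] 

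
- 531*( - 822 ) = 436482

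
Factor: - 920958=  - 2^1*3^1*17^1*9029^1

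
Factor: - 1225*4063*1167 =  - 3^1*5^2*7^2* 17^1* 239^1*389^1 = -5808363225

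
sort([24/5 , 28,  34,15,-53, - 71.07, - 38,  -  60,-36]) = [-71.07, - 60, - 53, - 38, - 36, 24/5, 15,28, 34]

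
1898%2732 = 1898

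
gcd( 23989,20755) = 7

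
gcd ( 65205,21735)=21735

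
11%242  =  11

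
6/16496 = 3/8248  =  0.00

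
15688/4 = 3922  =  3922.00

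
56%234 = 56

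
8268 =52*159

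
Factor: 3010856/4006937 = 2^3 * 11^( - 1)*373^1 * 1009^1*364267^( - 1)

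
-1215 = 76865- 78080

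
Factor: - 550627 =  - 7^1*11^1*7151^1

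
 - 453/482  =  -1 + 29/482 = - 0.94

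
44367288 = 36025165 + 8342123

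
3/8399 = 3/8399 = 0.00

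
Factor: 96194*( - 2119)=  - 2^1*7^1*13^1 * 163^1*6871^1 = - 203835086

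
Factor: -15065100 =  - 2^2*3^2* 5^2 * 19^1* 881^1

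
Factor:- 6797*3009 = -3^1* 7^1*17^1*59^1*971^1 = - 20452173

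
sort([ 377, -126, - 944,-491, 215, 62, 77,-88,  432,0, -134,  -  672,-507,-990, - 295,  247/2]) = [ - 990,-944, - 672, - 507,-491 , - 295, - 134, - 126,-88, 0 , 62,77,247/2,215,  377 , 432]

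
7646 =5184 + 2462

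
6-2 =4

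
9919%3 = 1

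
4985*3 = 14955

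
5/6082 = 5/6082 = 0.00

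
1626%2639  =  1626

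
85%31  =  23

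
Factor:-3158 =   -  2^1*1579^1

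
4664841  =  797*5853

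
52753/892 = 59+125/892 = 59.14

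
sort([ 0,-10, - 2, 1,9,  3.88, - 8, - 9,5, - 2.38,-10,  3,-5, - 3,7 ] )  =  [ - 10,- 10,-9, - 8,-5, - 3, - 2.38, - 2,0  ,  1 , 3,3.88,5, 7,9 ]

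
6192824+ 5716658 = 11909482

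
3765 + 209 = 3974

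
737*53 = 39061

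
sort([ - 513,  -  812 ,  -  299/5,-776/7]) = [ - 812, - 513, - 776/7,-299/5]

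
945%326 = 293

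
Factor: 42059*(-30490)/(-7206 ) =3^( - 1 )*5^1*137^1*307^1*1201^( - 1 ) *3049^1 = 641189455/3603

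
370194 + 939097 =1309291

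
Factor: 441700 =2^2*5^2*7^1* 631^1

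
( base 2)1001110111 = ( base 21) 191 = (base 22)16f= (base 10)631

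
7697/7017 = 1+680/7017 = 1.10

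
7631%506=41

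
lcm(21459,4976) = 343344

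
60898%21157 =18584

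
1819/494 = 3 + 337/494=3.68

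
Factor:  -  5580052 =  - 2^2*53^1*26321^1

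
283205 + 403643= 686848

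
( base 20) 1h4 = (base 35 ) l9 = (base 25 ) 14J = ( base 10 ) 744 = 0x2e8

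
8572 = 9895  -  1323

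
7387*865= 6389755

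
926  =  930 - 4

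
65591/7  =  9370 + 1/7  =  9370.14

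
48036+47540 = 95576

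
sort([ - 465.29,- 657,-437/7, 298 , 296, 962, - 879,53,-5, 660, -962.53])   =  [-962.53, - 879, - 657,-465.29, - 437/7, - 5 , 53,296, 298, 660, 962]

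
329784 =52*6342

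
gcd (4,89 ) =1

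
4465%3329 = 1136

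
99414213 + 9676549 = 109090762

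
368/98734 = 184/49367  =  0.00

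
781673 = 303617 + 478056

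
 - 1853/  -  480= 1853/480 = 3.86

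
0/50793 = 0 =0.00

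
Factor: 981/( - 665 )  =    -  3^2 * 5^( - 1 )*7^ ( - 1 ) * 19^( - 1 ) * 109^1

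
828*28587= 23670036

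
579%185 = 24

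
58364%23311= 11742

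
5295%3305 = 1990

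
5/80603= 5/80603=0.00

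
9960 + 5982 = 15942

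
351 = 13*27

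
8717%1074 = 125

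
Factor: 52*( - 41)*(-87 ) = 2^2*3^1*13^1 *29^1*41^1 = 185484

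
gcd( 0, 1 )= 1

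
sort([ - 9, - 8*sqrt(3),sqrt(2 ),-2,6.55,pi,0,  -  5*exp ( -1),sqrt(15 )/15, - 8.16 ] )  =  [-8 *sqrt(3 ), - 9,- 8.16, - 2 ,-5*exp( - 1),0,sqrt( 15)/15,  sqrt(2) , pi,6.55]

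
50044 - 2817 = 47227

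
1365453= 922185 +443268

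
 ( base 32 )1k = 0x34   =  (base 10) 52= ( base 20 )2c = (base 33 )1J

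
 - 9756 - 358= - 10114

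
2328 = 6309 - 3981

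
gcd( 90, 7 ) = 1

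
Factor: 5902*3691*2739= 59667148398 = 2^1*3^1*11^1 * 13^1*83^1*227^1*3691^1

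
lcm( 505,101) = 505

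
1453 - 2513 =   -  1060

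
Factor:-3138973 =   -  431^1*7283^1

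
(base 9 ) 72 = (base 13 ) 50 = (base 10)65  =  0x41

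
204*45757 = 9334428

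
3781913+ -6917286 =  - 3135373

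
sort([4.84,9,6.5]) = [4.84, 6.5,9]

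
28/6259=28/6259 = 0.00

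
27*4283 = 115641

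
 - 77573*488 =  - 37855624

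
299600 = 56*5350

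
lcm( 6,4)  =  12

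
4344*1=4344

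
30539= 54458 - 23919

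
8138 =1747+6391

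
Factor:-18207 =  - 3^2*7^1*17^2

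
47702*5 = 238510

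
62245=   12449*5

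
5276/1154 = 2638/577= 4.57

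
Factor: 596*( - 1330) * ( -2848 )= 2^8*5^1 * 7^1*19^1*89^1*149^1 = 2257552640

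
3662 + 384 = 4046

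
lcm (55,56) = 3080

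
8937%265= 192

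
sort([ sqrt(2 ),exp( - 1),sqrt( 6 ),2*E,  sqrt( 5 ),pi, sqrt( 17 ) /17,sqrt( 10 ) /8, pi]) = [ sqrt( 17)/17,exp( - 1),sqrt(10)/8,sqrt(2), sqrt( 5),  sqrt( 6 ),pi, pi,2*E ]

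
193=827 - 634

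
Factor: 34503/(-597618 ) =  - 2^( - 1)*3^(-3 )*17^( - 1)  *  53^1 = -53/918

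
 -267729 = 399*( - 671 ) 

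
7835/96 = 81 + 59/96 = 81.61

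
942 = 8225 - 7283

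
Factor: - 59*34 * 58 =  - 116348 = -2^2* 17^1*29^1 * 59^1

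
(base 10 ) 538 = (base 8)1032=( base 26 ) KI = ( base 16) 21a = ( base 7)1366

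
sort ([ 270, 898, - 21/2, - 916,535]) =[ - 916,- 21/2, 270, 535, 898 ] 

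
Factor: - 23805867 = -3^1 * 7935289^1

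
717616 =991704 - 274088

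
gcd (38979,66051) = 9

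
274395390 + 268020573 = 542415963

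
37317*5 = 186585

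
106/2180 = 53/1090 = 0.05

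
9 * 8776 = 78984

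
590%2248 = 590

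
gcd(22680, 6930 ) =630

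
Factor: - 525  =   - 3^1*5^2*7^1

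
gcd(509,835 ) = 1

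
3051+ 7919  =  10970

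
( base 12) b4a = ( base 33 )1gp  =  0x66a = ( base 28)22i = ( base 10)1642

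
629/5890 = 629/5890 = 0.11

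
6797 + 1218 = 8015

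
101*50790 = 5129790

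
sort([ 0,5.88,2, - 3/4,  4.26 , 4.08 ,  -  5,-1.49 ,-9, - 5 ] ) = [ - 9,-5, - 5,  -  1.49,-3/4,0, 2,4.08,  4.26, 5.88]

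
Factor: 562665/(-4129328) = -2^( - 4) * 3^1*5^1 *7^ (-2 )*23^( - 1 )*229^(-1)*37511^1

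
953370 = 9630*99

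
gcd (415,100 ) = 5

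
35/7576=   35/7576 = 0.00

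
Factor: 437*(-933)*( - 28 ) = 11416188 = 2^2*3^1*7^1*19^1* 23^1*311^1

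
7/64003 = 7/64003 = 0.00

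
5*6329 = 31645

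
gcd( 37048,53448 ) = 8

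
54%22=10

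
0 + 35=35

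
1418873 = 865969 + 552904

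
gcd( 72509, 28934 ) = 1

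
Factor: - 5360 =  -2^4 * 5^1*67^1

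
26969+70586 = 97555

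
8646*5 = 43230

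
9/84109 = 9/84109 = 0.00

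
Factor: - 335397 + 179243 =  - 2^1*163^1  *  479^1 = -156154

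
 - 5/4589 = - 1+4584/4589 = - 0.00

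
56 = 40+16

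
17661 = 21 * 841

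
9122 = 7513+1609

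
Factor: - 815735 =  - 5^1 * 163147^1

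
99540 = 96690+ 2850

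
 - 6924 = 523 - 7447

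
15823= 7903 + 7920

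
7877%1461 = 572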